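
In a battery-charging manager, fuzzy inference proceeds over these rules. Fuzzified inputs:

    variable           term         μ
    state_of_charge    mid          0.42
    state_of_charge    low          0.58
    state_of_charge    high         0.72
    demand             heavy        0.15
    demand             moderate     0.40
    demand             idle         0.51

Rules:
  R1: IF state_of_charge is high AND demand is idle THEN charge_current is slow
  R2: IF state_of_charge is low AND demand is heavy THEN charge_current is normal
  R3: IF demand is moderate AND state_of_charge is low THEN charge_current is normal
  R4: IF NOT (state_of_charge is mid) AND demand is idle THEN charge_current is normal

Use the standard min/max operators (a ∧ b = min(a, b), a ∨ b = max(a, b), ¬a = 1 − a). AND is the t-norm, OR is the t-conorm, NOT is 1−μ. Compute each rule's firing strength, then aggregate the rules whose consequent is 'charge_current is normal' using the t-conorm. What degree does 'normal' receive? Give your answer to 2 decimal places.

0.51

R1: high=0.72, idle=0.51; AND[min(a, b)] → w = 0.51
R2: low=0.58, heavy=0.15; AND[min(a, b)] → w = 0.15
R3: moderate=0.40, low=0.58; AND[min(a, b)] → w = 0.40
R4: ¬mid=1−0.42=0.58, idle=0.51; AND[min(a, b)] → w = 0.51
Rules with consequent 'normal': {R2, R3, R4} → strengths 0.15, 0.40, 0.51
Aggregate via t-conorm [max(a, b)]: 0.51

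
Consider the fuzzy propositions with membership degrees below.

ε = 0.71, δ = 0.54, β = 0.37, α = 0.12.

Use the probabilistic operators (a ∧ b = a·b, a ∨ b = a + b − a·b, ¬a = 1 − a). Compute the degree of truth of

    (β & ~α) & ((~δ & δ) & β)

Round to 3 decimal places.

~α = 1 − 0.1200 = 0.8800
β & ~α = a·b on (0.3700, 0.8800) = 0.3256
~δ = 1 − 0.5400 = 0.4600
~δ & δ = a·b on (0.4600, 0.5400) = 0.2484
(~δ & δ) & β = a·b on (0.2484, 0.3700) = 0.0919
(β & ~α) & ((~δ & δ) & β) = a·b on (0.3256, 0.0919) = 0.0299

0.030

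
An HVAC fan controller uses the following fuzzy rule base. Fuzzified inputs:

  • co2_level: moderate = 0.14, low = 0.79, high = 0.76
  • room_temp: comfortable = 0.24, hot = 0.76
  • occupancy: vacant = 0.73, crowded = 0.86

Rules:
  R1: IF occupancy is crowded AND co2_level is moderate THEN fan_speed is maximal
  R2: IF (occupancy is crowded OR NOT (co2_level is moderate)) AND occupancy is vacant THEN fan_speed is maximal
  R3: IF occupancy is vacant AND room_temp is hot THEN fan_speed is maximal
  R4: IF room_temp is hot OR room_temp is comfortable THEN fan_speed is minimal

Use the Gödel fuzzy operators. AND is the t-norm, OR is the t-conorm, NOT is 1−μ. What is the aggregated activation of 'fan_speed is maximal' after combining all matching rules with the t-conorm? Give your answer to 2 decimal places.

R1: crowded=0.86, moderate=0.14; AND[min(a, b)] → w = 0.14
R2: (crowded=0.86 OR ¬moderate=1−0.14=0.86) = 0.86; AND[min(a, b)] with vacant=0.73 → w = 0.73
R3: vacant=0.73, hot=0.76; AND[min(a, b)] → w = 0.73
R4: hot=0.76, comfortable=0.24; OR[max(a, b)] → w = 0.76
Rules with consequent 'maximal': {R1, R2, R3} → strengths 0.14, 0.73, 0.73
Aggregate via t-conorm [max(a, b)]: 0.73

0.73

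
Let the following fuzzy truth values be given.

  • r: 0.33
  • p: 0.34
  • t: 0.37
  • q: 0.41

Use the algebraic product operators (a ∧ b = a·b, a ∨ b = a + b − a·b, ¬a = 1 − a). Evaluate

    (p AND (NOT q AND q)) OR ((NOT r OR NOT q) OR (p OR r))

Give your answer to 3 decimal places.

0.945

NOT q = 1 − 0.4100 = 0.5900
NOT q AND q = a·b on (0.5900, 0.4100) = 0.2419
p AND (NOT q AND q) = a·b on (0.3400, 0.2419) = 0.0822
NOT r = 1 − 0.3300 = 0.6700
NOT q = 1 − 0.4100 = 0.5900
NOT r OR NOT q = a + b − a·b on (0.6700, 0.5900) = 0.8647
p OR r = a + b − a·b on (0.3400, 0.3300) = 0.5578
(NOT r OR NOT q) OR (p OR r) = a + b − a·b on (0.8647, 0.5578) = 0.9402
(p AND (NOT q AND q)) OR ((NOT r OR NOT q) OR (p OR r)) = a + b − a·b on (0.0822, 0.9402) = 0.9451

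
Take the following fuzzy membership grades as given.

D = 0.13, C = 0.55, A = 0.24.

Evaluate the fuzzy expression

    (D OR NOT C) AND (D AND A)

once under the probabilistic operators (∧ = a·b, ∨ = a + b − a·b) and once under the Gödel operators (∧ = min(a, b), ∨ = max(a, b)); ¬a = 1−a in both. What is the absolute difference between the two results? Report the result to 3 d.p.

0.114

Under probabilistic:
  NOT C = 1 − 0.5500 = 0.4500
  D OR NOT C = a + b − a·b on (0.1300, 0.4500) = 0.5215
  D AND A = a·b on (0.1300, 0.2400) = 0.0312
  (D OR NOT C) AND (D AND A) = a·b on (0.5215, 0.0312) = 0.0163
  → value = 0.0163
Under Gödel:
  NOT C = 1 − 0.55 = 0.45
  D OR NOT C = max(a, b) on (0.13, 0.45) = 0.45
  D AND A = min(a, b) on (0.13, 0.24) = 0.13
  (D OR NOT C) AND (D AND A) = min(a, b) on (0.45, 0.13) = 0.13
  → value = 0.1300
|0.0163 − 0.1300| = 0.114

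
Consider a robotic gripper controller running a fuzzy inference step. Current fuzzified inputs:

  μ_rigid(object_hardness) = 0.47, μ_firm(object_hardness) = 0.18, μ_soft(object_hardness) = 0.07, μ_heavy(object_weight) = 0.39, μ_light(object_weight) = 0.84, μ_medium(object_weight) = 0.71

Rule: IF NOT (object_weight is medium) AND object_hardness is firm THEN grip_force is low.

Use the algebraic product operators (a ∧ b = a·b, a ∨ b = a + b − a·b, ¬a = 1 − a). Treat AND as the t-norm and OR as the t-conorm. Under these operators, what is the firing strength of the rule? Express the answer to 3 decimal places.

0.052

firing strength: ¬medium=1−0.71=0.29, firm=0.18; AND[a·b] → w = 0.0522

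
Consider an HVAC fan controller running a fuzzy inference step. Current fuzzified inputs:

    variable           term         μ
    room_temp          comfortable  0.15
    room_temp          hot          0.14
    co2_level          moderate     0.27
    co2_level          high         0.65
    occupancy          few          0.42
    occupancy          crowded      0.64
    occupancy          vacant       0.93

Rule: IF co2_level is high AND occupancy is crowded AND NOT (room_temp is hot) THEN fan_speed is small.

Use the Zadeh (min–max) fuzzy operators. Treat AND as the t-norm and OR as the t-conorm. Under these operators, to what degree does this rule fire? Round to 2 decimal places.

0.64

firing strength: high=0.65, crowded=0.64, ¬hot=1−0.14=0.86; AND[min(a, b)] → w = 0.64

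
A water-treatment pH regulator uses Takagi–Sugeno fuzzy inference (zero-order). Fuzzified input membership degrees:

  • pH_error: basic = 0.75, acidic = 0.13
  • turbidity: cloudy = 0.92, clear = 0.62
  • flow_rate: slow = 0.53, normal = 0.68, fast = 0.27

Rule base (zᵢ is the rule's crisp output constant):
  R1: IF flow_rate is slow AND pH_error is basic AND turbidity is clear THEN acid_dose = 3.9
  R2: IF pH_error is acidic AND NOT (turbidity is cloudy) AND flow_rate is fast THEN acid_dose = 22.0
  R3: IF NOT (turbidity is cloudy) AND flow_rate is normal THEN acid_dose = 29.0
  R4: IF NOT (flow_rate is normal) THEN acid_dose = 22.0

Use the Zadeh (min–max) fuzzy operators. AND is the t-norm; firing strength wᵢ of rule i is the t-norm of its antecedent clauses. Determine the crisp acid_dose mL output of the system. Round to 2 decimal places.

13.06

R1 (z=3.9): slow=0.53, basic=0.75, clear=0.62; AND[min(a, b)] → w = 0.53
R2 (z=22.0): acidic=0.13, ¬cloudy=1−0.92=0.08, fast=0.27; AND[min(a, b)] → w = 0.08
R3 (z=29.0): ¬cloudy=1−0.92=0.08, normal=0.68; AND[min(a, b)] → w = 0.08
R4 (z=22.0): ¬normal=1−0.68=0.32 → w = 0.32
Weighted average = (0.53·3.9 + 0.08·22.0 + 0.08·29.0 + 0.32·22.0) / (0.53 + 0.08 + 0.08 + 0.32)
  = 13.1870 / 1.0100 = 13.06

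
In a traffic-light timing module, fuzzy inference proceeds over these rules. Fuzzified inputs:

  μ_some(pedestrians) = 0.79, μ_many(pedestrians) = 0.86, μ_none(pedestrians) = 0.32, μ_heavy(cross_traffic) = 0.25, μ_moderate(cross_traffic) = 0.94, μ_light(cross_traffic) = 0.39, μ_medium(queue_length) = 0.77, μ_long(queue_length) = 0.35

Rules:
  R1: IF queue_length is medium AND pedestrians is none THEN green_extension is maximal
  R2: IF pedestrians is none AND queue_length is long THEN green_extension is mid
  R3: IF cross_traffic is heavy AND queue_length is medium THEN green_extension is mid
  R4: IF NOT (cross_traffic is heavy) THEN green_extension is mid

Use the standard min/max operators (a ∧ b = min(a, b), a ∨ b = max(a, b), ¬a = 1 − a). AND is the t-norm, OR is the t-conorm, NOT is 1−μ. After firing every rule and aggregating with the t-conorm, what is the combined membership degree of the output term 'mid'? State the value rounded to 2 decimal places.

0.75

R1: medium=0.77, none=0.32; AND[min(a, b)] → w = 0.32
R2: none=0.32, long=0.35; AND[min(a, b)] → w = 0.32
R3: heavy=0.25, medium=0.77; AND[min(a, b)] → w = 0.25
R4: ¬heavy=1−0.25=0.75 → w = 0.75
Rules with consequent 'mid': {R2, R3, R4} → strengths 0.32, 0.25, 0.75
Aggregate via t-conorm [max(a, b)]: 0.75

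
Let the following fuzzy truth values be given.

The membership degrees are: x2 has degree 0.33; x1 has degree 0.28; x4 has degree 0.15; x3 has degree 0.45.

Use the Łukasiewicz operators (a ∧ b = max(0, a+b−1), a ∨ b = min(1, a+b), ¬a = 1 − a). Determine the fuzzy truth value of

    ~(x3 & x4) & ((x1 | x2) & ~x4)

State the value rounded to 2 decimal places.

x3 & x4 = max(0, a+b−1) on (0.45, 0.15) = 0.00
~(x3 & x4) = 1 − 0.00 = 1.00
x1 | x2 = min(1, a+b) on (0.28, 0.33) = 0.61
~x4 = 1 − 0.15 = 0.85
(x1 | x2) & ~x4 = max(0, a+b−1) on (0.61, 0.85) = 0.46
~(x3 & x4) & ((x1 | x2) & ~x4) = max(0, a+b−1) on (1.00, 0.46) = 0.46

0.46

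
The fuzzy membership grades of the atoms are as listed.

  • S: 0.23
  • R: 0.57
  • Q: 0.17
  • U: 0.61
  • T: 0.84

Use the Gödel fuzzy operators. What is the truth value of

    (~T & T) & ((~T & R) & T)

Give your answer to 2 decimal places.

0.16

~T = 1 − 0.84 = 0.16
~T & T = min(a, b) on (0.16, 0.84) = 0.16
~T = 1 − 0.84 = 0.16
~T & R = min(a, b) on (0.16, 0.57) = 0.16
(~T & R) & T = min(a, b) on (0.16, 0.84) = 0.16
(~T & T) & ((~T & R) & T) = min(a, b) on (0.16, 0.16) = 0.16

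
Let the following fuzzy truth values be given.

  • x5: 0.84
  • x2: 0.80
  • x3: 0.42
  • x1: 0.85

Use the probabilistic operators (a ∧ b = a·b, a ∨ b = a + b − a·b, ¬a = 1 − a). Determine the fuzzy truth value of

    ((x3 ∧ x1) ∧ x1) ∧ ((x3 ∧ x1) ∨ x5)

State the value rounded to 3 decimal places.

0.272

x3 ∧ x1 = a·b on (0.4200, 0.8500) = 0.3570
(x3 ∧ x1) ∧ x1 = a·b on (0.3570, 0.8500) = 0.3034
x3 ∧ x1 = a·b on (0.4200, 0.8500) = 0.3570
(x3 ∧ x1) ∨ x5 = a + b − a·b on (0.3570, 0.8400) = 0.8971
((x3 ∧ x1) ∧ x1) ∧ ((x3 ∧ x1) ∨ x5) = a·b on (0.3034, 0.8971) = 0.2722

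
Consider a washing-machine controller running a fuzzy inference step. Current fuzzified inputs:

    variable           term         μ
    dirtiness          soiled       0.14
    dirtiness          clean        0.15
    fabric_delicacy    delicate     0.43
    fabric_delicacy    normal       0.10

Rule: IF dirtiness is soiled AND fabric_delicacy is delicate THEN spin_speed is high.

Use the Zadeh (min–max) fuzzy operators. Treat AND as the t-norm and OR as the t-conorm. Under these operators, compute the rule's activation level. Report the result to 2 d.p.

firing strength: soiled=0.14, delicate=0.43; AND[min(a, b)] → w = 0.14

0.14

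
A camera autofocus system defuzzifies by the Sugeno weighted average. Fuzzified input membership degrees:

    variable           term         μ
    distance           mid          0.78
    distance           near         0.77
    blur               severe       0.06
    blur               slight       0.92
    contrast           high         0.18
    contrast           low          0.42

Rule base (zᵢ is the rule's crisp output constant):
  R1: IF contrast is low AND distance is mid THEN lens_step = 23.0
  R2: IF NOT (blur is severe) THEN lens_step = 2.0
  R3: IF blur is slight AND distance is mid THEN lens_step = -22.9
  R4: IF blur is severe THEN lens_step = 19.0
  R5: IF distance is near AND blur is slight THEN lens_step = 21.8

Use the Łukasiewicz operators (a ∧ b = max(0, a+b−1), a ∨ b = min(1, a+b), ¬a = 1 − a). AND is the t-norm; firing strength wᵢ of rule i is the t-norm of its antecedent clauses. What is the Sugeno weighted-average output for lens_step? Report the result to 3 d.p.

2.561

R1 (z=23.0): low=0.42, mid=0.78; AND[max(0, a+b−1)] → w = 0.20
R2 (z=2.0): ¬severe=1−0.06=0.94 → w = 0.94
R3 (z=-22.9): slight=0.92, mid=0.78; AND[max(0, a+b−1)] → w = 0.70
R4 (z=19.0): severe=0.06 → w = 0.06
R5 (z=21.8): near=0.77, slight=0.92; AND[max(0, a+b−1)] → w = 0.69
Weighted average = (0.20·23.0 + 0.94·2.0 + 0.70·-22.9 + 0.06·19.0 + 0.69·21.8) / (0.20 + 0.94 + 0.70 + 0.06 + 0.69)
  = 6.6320 / 2.5900 = 2.561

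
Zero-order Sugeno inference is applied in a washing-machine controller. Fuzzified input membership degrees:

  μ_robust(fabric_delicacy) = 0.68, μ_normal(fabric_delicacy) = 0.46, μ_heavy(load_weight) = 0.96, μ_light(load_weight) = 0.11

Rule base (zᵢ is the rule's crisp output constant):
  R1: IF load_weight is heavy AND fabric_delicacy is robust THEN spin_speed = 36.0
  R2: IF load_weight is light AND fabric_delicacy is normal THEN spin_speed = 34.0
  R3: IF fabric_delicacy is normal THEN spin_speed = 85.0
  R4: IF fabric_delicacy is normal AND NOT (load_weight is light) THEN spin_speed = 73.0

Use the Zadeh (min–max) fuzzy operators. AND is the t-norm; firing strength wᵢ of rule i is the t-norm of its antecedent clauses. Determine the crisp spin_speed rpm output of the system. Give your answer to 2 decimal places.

R1 (z=36.0): heavy=0.96, robust=0.68; AND[min(a, b)] → w = 0.68
R2 (z=34.0): light=0.11, normal=0.46; AND[min(a, b)] → w = 0.11
R3 (z=85.0): normal=0.46 → w = 0.46
R4 (z=73.0): normal=0.46, ¬light=1−0.11=0.89; AND[min(a, b)] → w = 0.46
Weighted average = (0.68·36.0 + 0.11·34.0 + 0.46·85.0 + 0.46·73.0) / (0.68 + 0.11 + 0.46 + 0.46)
  = 100.9000 / 1.7100 = 59.01

59.01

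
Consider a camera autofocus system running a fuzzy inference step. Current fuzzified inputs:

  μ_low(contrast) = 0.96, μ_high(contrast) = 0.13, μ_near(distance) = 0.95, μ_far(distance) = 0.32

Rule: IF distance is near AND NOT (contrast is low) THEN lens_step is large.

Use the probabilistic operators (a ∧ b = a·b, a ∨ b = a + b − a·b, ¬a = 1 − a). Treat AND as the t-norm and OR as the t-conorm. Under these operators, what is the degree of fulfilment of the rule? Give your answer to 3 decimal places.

firing strength: near=0.95, ¬low=1−0.96=0.04; AND[a·b] → w = 0.0380

0.038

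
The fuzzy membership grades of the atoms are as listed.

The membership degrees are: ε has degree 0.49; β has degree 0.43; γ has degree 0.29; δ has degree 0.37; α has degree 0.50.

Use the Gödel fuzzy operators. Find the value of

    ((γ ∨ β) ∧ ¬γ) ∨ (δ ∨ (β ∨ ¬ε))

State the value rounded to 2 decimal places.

0.51

γ ∨ β = max(a, b) on (0.29, 0.43) = 0.43
¬γ = 1 − 0.29 = 0.71
(γ ∨ β) ∧ ¬γ = min(a, b) on (0.43, 0.71) = 0.43
¬ε = 1 − 0.49 = 0.51
β ∨ ¬ε = max(a, b) on (0.43, 0.51) = 0.51
δ ∨ (β ∨ ¬ε) = max(a, b) on (0.37, 0.51) = 0.51
((γ ∨ β) ∧ ¬γ) ∨ (δ ∨ (β ∨ ¬ε)) = max(a, b) on (0.43, 0.51) = 0.51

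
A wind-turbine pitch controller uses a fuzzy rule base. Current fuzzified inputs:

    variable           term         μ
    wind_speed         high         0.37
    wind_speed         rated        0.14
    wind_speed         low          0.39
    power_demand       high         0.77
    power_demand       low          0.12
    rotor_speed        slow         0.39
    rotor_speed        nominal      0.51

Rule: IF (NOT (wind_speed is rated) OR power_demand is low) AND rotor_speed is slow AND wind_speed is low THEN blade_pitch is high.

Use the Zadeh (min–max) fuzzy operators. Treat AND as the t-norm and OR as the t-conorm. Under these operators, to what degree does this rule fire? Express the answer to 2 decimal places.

firing strength: (¬rated=1−0.14=0.86 OR low=0.12) = 0.86; AND[min(a, b)] with slow=0.39, low=0.39 → w = 0.39

0.39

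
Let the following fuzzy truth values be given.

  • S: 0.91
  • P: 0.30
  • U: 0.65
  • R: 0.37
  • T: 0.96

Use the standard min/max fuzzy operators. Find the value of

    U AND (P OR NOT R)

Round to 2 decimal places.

0.63

NOT R = 1 − 0.37 = 0.63
P OR NOT R = max(a, b) on (0.30, 0.63) = 0.63
U AND (P OR NOT R) = min(a, b) on (0.65, 0.63) = 0.63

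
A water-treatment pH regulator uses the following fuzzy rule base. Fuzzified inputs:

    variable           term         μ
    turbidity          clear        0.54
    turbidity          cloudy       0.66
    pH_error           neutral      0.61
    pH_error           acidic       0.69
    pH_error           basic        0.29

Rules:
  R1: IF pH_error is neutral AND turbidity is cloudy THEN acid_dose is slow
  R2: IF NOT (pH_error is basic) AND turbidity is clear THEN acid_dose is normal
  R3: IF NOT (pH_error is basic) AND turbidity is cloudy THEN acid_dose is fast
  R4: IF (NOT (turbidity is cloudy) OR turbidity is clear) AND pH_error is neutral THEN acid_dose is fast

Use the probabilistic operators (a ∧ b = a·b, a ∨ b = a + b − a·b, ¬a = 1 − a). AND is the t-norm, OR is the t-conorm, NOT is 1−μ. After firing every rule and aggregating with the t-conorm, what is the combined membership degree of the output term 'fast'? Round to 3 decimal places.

R1: neutral=0.61, cloudy=0.66; AND[a·b] → w = 0.4026
R2: ¬basic=1−0.29=0.71, clear=0.54; AND[a·b] → w = 0.3834
R3: ¬basic=1−0.29=0.71, cloudy=0.66; AND[a·b] → w = 0.4686
R4: (¬cloudy=1−0.66=0.34 OR clear=0.54) = 0.6964; AND[a·b] with neutral=0.61 → w = 0.4248
Rules with consequent 'fast': {R3, R4} → strengths 0.4686, 0.4248
Aggregate via t-conorm [a + b − a·b]: 0.6943

0.694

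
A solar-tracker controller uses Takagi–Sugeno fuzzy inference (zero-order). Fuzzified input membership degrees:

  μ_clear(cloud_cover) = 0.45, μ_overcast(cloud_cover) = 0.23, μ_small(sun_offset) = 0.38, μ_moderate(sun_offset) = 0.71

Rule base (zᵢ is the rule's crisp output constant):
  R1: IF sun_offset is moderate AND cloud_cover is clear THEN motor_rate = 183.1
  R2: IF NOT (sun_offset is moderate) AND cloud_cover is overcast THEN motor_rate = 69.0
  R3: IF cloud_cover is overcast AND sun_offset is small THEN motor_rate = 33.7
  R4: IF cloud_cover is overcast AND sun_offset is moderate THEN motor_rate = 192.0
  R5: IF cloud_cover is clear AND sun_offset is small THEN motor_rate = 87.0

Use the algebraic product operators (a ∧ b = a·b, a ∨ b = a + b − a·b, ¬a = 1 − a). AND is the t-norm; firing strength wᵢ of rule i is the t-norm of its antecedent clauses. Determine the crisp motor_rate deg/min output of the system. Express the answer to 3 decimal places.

138.976

R1 (z=183.1): moderate=0.71, clear=0.45; AND[a·b] → w = 0.3195
R2 (z=69.0): ¬moderate=1−0.71=0.29, overcast=0.23; AND[a·b] → w = 0.0667
R3 (z=33.7): overcast=0.23, small=0.38; AND[a·b] → w = 0.0874
R4 (z=192.0): overcast=0.23, moderate=0.71; AND[a·b] → w = 0.1633
R5 (z=87.0): clear=0.45, small=0.38; AND[a·b] → w = 0.1710
Weighted average = (0.3195·183.1 + 0.0667·69.0 + 0.0874·33.7 + 0.1633·192.0 + 0.1710·87.0) / (0.3195 + 0.0667 + 0.0874 + 0.1633 + 0.1710)
  = 112.2787 / 0.8079 = 138.976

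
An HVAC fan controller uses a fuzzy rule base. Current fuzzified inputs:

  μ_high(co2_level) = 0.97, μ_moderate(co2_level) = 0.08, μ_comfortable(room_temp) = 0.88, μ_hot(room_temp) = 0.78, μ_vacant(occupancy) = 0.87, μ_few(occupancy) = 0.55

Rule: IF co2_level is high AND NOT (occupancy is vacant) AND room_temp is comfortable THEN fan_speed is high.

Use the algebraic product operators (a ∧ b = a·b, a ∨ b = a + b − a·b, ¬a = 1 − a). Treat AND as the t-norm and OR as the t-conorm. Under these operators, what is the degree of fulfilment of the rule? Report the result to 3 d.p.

firing strength: high=0.97, ¬vacant=1−0.87=0.13, comfortable=0.88; AND[a·b] → w = 0.1110

0.111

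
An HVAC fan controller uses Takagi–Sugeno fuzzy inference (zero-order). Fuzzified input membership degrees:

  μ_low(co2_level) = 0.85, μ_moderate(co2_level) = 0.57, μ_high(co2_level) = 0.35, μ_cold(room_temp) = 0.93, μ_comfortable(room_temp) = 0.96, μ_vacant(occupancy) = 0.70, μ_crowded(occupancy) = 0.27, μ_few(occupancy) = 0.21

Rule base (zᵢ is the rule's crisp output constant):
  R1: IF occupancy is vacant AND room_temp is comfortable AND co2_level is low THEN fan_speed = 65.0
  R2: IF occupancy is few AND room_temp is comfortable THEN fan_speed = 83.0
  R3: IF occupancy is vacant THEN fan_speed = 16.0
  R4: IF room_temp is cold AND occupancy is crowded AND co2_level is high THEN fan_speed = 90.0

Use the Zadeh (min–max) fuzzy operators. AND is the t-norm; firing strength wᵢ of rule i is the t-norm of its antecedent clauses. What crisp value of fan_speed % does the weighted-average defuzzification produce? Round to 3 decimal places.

R1 (z=65.0): vacant=0.70, comfortable=0.96, low=0.85; AND[min(a, b)] → w = 0.70
R2 (z=83.0): few=0.21, comfortable=0.96; AND[min(a, b)] → w = 0.21
R3 (z=16.0): vacant=0.70 → w = 0.70
R4 (z=90.0): cold=0.93, crowded=0.27, high=0.35; AND[min(a, b)] → w = 0.27
Weighted average = (0.70·65.0 + 0.21·83.0 + 0.70·16.0 + 0.27·90.0) / (0.70 + 0.21 + 0.70 + 0.27)
  = 98.4300 / 1.8800 = 52.356

52.356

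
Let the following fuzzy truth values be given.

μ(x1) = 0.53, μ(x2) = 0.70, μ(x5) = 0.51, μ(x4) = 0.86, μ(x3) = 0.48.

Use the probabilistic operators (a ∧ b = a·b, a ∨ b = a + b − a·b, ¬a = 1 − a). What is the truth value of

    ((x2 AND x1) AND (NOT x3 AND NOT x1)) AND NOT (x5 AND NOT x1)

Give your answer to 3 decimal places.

0.069

x2 AND x1 = a·b on (0.7000, 0.5300) = 0.3710
NOT x3 = 1 − 0.4800 = 0.5200
NOT x1 = 1 − 0.5300 = 0.4700
NOT x3 AND NOT x1 = a·b on (0.5200, 0.4700) = 0.2444
(x2 AND x1) AND (NOT x3 AND NOT x1) = a·b on (0.3710, 0.2444) = 0.0907
NOT x1 = 1 − 0.5300 = 0.4700
x5 AND NOT x1 = a·b on (0.5100, 0.4700) = 0.2397
NOT (x5 AND NOT x1) = 1 − 0.2397 = 0.7603
((x2 AND x1) AND (NOT x3 AND NOT x1)) AND NOT (x5 AND NOT x1) = a·b on (0.0907, 0.7603) = 0.0689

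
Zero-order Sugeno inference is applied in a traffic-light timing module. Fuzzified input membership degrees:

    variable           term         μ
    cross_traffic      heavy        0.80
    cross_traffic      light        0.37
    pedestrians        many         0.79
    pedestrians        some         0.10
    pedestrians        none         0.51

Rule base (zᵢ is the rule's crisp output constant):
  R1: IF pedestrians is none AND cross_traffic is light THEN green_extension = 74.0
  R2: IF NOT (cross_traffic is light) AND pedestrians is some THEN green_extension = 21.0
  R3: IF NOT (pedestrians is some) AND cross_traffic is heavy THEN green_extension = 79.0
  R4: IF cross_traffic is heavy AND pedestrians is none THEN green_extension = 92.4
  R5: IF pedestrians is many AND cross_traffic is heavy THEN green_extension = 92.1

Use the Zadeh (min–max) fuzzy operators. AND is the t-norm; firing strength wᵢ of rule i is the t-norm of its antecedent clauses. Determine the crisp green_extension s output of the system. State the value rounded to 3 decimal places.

R1 (z=74.0): none=0.51, light=0.37; AND[min(a, b)] → w = 0.37
R2 (z=21.0): ¬light=1−0.37=0.63, some=0.10; AND[min(a, b)] → w = 0.10
R3 (z=79.0): ¬some=1−0.10=0.90, heavy=0.80; AND[min(a, b)] → w = 0.80
R4 (z=92.4): heavy=0.80, none=0.51; AND[min(a, b)] → w = 0.51
R5 (z=92.1): many=0.79, heavy=0.80; AND[min(a, b)] → w = 0.79
Weighted average = (0.37·74.0 + 0.10·21.0 + 0.80·79.0 + 0.51·92.4 + 0.79·92.1) / (0.37 + 0.10 + 0.80 + 0.51 + 0.79)
  = 212.5630 / 2.5700 = 82.709

82.709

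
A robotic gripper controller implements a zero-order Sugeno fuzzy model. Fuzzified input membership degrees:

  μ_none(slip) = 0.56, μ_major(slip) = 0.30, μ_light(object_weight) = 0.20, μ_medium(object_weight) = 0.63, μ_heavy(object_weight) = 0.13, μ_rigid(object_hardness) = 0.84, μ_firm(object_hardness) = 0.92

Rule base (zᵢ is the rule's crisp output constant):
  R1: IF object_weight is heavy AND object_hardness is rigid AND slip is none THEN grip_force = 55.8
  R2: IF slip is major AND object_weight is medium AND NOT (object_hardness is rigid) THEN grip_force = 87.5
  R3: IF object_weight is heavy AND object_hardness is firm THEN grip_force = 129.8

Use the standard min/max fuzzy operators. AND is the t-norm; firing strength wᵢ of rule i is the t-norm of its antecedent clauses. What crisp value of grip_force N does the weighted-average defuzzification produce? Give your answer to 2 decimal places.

R1 (z=55.8): heavy=0.13, rigid=0.84, none=0.56; AND[min(a, b)] → w = 0.13
R2 (z=87.5): major=0.30, medium=0.63, ¬rigid=1−0.84=0.16; AND[min(a, b)] → w = 0.16
R3 (z=129.8): heavy=0.13, firm=0.92; AND[min(a, b)] → w = 0.13
Weighted average = (0.13·55.8 + 0.16·87.5 + 0.13·129.8) / (0.13 + 0.16 + 0.13)
  = 38.1280 / 0.4200 = 90.78

90.78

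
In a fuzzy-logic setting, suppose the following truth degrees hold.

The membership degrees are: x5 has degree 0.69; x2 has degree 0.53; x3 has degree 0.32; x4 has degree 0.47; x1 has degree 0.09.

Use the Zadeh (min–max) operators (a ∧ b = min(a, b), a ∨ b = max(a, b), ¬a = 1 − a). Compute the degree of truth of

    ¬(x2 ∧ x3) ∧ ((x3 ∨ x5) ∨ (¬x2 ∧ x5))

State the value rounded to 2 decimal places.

x2 ∧ x3 = min(a, b) on (0.53, 0.32) = 0.32
¬(x2 ∧ x3) = 1 − 0.32 = 0.68
x3 ∨ x5 = max(a, b) on (0.32, 0.69) = 0.69
¬x2 = 1 − 0.53 = 0.47
¬x2 ∧ x5 = min(a, b) on (0.47, 0.69) = 0.47
(x3 ∨ x5) ∨ (¬x2 ∧ x5) = max(a, b) on (0.69, 0.47) = 0.69
¬(x2 ∧ x3) ∧ ((x3 ∨ x5) ∨ (¬x2 ∧ x5)) = min(a, b) on (0.68, 0.69) = 0.68

0.68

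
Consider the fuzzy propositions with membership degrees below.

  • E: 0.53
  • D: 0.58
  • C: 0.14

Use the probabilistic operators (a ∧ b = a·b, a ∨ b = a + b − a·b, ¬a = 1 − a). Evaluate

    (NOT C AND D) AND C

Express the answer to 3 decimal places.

0.070

NOT C = 1 − 0.1400 = 0.8600
NOT C AND D = a·b on (0.8600, 0.5800) = 0.4988
(NOT C AND D) AND C = a·b on (0.4988, 0.1400) = 0.0698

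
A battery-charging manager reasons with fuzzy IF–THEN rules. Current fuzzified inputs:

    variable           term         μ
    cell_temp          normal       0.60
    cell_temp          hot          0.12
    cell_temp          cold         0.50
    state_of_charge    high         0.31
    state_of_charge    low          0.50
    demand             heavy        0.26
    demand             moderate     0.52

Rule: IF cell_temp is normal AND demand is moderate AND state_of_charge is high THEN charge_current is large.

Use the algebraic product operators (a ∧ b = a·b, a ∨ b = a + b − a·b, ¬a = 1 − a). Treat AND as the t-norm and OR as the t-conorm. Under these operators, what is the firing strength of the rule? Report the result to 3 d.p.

0.097

firing strength: normal=0.60, moderate=0.52, high=0.31; AND[a·b] → w = 0.0967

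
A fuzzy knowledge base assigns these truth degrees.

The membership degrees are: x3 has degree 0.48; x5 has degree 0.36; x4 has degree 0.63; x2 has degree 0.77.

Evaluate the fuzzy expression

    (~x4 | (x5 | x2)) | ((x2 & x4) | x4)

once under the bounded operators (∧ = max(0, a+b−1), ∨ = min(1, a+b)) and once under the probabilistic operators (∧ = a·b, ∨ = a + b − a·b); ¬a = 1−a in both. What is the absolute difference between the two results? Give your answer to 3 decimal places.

0.018

Under bounded:
  ~x4 = 1 − 0.63 = 0.37
  x5 | x2 = min(1, a+b) on (0.36, 0.77) = 1.00
  ~x4 | (x5 | x2) = min(1, a+b) on (0.37, 1.00) = 1.00
  x2 & x4 = max(0, a+b−1) on (0.77, 0.63) = 0.40
  (x2 & x4) | x4 = min(1, a+b) on (0.40, 0.63) = 1.00
  (~x4 | (x5 | x2)) | ((x2 & x4) | x4) = min(1, a+b) on (1.00, 1.00) = 1.00
  → value = 1.0000
Under probabilistic:
  ~x4 = 1 − 0.6300 = 0.3700
  x5 | x2 = a + b − a·b on (0.3600, 0.7700) = 0.8528
  ~x4 | (x5 | x2) = a + b − a·b on (0.3700, 0.8528) = 0.9073
  x2 & x4 = a·b on (0.7700, 0.6300) = 0.4851
  (x2 & x4) | x4 = a + b − a·b on (0.4851, 0.6300) = 0.8095
  (~x4 | (x5 | x2)) | ((x2 & x4) | x4) = a + b − a·b on (0.9073, 0.8095) = 0.9823
  → value = 0.9823
|1.0000 − 0.9823| = 0.018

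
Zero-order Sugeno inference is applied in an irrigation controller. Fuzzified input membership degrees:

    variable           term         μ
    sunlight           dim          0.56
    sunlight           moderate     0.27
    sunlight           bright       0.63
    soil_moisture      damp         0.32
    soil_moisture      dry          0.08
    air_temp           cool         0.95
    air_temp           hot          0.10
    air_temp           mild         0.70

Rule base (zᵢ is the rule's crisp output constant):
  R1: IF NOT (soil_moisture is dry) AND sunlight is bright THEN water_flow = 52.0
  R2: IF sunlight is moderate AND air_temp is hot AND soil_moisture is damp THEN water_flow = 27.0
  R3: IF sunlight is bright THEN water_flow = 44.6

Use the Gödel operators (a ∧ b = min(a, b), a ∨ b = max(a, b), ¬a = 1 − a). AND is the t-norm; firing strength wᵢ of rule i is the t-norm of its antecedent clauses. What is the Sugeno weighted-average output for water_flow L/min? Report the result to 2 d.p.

R1 (z=52.0): ¬dry=1−0.08=0.92, bright=0.63; AND[min(a, b)] → w = 0.63
R2 (z=27.0): moderate=0.27, hot=0.10, damp=0.32; AND[min(a, b)] → w = 0.10
R3 (z=44.6): bright=0.63 → w = 0.63
Weighted average = (0.63·52.0 + 0.10·27.0 + 0.63·44.6) / (0.63 + 0.10 + 0.63)
  = 63.5580 / 1.3600 = 46.73

46.73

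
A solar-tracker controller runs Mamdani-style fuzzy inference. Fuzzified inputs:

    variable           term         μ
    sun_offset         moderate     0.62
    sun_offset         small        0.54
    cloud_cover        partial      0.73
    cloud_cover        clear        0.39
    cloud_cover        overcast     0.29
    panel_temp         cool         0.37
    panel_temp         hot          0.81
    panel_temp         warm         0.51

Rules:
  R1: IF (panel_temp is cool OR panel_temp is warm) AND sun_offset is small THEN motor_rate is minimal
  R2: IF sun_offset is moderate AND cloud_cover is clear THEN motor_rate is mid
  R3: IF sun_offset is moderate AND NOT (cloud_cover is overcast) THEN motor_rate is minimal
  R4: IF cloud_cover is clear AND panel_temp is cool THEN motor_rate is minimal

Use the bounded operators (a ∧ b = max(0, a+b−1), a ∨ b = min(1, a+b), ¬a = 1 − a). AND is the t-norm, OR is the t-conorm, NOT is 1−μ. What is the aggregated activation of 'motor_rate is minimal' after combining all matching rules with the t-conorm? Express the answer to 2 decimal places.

0.75

R1: (cool=0.37 OR warm=0.51) = 0.88; AND[max(0, a+b−1)] with small=0.54 → w = 0.42
R2: moderate=0.62, clear=0.39; AND[max(0, a+b−1)] → w = 0.01
R3: moderate=0.62, ¬overcast=1−0.29=0.71; AND[max(0, a+b−1)] → w = 0.33
R4: clear=0.39, cool=0.37; AND[max(0, a+b−1)] → w = 0.00
Rules with consequent 'minimal': {R1, R3, R4} → strengths 0.42, 0.33, 0.00
Aggregate via t-conorm [min(1, a+b)]: 0.75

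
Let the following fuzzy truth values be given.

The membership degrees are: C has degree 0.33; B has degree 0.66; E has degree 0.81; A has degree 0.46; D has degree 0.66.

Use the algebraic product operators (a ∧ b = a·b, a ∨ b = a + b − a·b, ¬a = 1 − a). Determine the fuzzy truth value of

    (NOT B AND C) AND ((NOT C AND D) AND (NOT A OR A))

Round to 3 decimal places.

0.037

NOT B = 1 − 0.6600 = 0.3400
NOT B AND C = a·b on (0.3400, 0.3300) = 0.1122
NOT C = 1 − 0.3300 = 0.6700
NOT C AND D = a·b on (0.6700, 0.6600) = 0.4422
NOT A = 1 − 0.4600 = 0.5400
NOT A OR A = a + b − a·b on (0.5400, 0.4600) = 0.7516
(NOT C AND D) AND (NOT A OR A) = a·b on (0.4422, 0.7516) = 0.3324
(NOT B AND C) AND ((NOT C AND D) AND (NOT A OR A)) = a·b on (0.1122, 0.3324) = 0.0373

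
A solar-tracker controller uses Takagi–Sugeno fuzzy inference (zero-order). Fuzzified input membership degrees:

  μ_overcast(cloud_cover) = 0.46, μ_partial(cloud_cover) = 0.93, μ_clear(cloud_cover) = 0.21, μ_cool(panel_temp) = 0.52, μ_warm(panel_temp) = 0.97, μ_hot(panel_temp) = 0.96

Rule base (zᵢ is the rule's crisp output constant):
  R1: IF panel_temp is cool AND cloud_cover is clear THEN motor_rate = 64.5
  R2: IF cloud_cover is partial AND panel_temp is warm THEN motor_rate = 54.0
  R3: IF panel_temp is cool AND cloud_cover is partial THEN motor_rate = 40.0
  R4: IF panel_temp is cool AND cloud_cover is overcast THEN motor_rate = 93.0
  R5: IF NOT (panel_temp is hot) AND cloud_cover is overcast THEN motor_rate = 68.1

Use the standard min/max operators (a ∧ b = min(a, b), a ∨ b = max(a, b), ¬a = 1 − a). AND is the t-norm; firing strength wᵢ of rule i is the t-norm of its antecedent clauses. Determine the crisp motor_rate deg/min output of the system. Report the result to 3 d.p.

60.217

R1 (z=64.5): cool=0.52, clear=0.21; AND[min(a, b)] → w = 0.21
R2 (z=54.0): partial=0.93, warm=0.97; AND[min(a, b)] → w = 0.93
R3 (z=40.0): cool=0.52, partial=0.93; AND[min(a, b)] → w = 0.52
R4 (z=93.0): cool=0.52, overcast=0.46; AND[min(a, b)] → w = 0.46
R5 (z=68.1): ¬hot=1−0.96=0.04, overcast=0.46; AND[min(a, b)] → w = 0.04
Weighted average = (0.21·64.5 + 0.93·54.0 + 0.52·40.0 + 0.46·93.0 + 0.04·68.1) / (0.21 + 0.93 + 0.52 + 0.46 + 0.04)
  = 130.0690 / 2.1600 = 60.217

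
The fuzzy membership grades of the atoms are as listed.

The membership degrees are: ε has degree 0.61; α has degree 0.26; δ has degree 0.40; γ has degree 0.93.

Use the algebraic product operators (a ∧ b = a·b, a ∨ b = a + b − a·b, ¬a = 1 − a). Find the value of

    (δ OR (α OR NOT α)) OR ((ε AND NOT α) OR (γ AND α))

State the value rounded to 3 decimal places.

NOT α = 1 − 0.2600 = 0.7400
α OR NOT α = a + b − a·b on (0.2600, 0.7400) = 0.8076
δ OR (α OR NOT α) = a + b − a·b on (0.4000, 0.8076) = 0.8846
NOT α = 1 − 0.2600 = 0.7400
ε AND NOT α = a·b on (0.6100, 0.7400) = 0.4514
γ AND α = a·b on (0.9300, 0.2600) = 0.2418
(ε AND NOT α) OR (γ AND α) = a + b − a·b on (0.4514, 0.2418) = 0.5841
(δ OR (α OR NOT α)) OR ((ε AND NOT α) OR (γ AND α)) = a + b − a·b on (0.8846, 0.5841) = 0.9520

0.952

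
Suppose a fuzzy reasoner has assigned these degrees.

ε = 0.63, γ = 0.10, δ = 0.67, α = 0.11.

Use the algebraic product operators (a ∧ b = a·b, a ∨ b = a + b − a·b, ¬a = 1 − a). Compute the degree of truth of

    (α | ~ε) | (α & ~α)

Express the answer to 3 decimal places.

~ε = 1 − 0.6300 = 0.3700
α | ~ε = a + b − a·b on (0.1100, 0.3700) = 0.4393
~α = 1 − 0.1100 = 0.8900
α & ~α = a·b on (0.1100, 0.8900) = 0.0979
(α | ~ε) | (α & ~α) = a + b − a·b on (0.4393, 0.0979) = 0.4942

0.494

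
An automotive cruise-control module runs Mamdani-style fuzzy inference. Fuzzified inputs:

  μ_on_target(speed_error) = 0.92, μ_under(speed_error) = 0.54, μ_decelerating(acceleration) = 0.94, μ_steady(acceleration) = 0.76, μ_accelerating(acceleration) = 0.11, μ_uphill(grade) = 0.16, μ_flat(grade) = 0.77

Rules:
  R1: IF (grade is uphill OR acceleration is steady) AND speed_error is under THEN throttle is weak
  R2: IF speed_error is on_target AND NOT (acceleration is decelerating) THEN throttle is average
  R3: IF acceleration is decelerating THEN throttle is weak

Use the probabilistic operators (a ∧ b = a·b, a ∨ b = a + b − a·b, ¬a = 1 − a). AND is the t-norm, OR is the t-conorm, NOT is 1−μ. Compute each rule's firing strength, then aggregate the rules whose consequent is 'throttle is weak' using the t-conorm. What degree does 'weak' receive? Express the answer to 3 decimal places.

0.966

R1: (uphill=0.16 OR steady=0.76) = 0.7984; AND[a·b] with under=0.54 → w = 0.4311
R2: on_target=0.92, ¬decelerating=1−0.94=0.06; AND[a·b] → w = 0.0552
R3: decelerating=0.94 → w = 0.9400
Rules with consequent 'weak': {R1, R3} → strengths 0.4311, 0.9400
Aggregate via t-conorm [a + b − a·b]: 0.9659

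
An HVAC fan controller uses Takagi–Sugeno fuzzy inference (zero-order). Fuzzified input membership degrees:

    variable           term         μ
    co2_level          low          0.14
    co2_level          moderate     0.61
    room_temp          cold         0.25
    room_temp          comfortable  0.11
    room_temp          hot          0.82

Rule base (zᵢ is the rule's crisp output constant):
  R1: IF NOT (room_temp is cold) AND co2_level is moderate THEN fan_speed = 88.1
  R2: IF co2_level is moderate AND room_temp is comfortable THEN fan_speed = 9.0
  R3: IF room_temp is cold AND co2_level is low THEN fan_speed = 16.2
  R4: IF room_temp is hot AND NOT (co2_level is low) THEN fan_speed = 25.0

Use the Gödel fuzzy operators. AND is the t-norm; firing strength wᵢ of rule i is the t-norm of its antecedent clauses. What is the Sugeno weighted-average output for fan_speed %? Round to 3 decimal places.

R1 (z=88.1): ¬cold=1−0.25=0.75, moderate=0.61; AND[min(a, b)] → w = 0.61
R2 (z=9.0): moderate=0.61, comfortable=0.11; AND[min(a, b)] → w = 0.11
R3 (z=16.2): cold=0.25, low=0.14; AND[min(a, b)] → w = 0.14
R4 (z=25.0): hot=0.82, ¬low=1−0.14=0.86; AND[min(a, b)] → w = 0.82
Weighted average = (0.61·88.1 + 0.11·9.0 + 0.14·16.2 + 0.82·25.0) / (0.61 + 0.11 + 0.14 + 0.82)
  = 77.4990 / 1.6800 = 46.130

46.130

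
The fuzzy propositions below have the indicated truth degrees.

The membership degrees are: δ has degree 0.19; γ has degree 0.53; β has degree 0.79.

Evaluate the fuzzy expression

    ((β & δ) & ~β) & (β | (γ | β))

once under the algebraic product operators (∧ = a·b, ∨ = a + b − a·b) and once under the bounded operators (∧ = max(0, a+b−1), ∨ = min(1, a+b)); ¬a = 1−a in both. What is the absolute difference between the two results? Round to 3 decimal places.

Under algebraic product:
  β & δ = a·b on (0.7900, 0.1900) = 0.1501
  ~β = 1 − 0.7900 = 0.2100
  (β & δ) & ~β = a·b on (0.1501, 0.2100) = 0.0315
  γ | β = a + b − a·b on (0.5300, 0.7900) = 0.9013
  β | (γ | β) = a + b − a·b on (0.7900, 0.9013) = 0.9793
  ((β & δ) & ~β) & (β | (γ | β)) = a·b on (0.0315, 0.9793) = 0.0309
  → value = 0.0309
Under bounded:
  β & δ = max(0, a+b−1) on (0.79, 0.19) = 0.00
  ~β = 1 − 0.79 = 0.21
  (β & δ) & ~β = max(0, a+b−1) on (0.00, 0.21) = 0.00
  γ | β = min(1, a+b) on (0.53, 0.79) = 1.00
  β | (γ | β) = min(1, a+b) on (0.79, 1.00) = 1.00
  ((β & δ) & ~β) & (β | (γ | β)) = max(0, a+b−1) on (0.00, 1.00) = 0.00
  → value = 0.0000
|0.0309 − 0.0000| = 0.031

0.031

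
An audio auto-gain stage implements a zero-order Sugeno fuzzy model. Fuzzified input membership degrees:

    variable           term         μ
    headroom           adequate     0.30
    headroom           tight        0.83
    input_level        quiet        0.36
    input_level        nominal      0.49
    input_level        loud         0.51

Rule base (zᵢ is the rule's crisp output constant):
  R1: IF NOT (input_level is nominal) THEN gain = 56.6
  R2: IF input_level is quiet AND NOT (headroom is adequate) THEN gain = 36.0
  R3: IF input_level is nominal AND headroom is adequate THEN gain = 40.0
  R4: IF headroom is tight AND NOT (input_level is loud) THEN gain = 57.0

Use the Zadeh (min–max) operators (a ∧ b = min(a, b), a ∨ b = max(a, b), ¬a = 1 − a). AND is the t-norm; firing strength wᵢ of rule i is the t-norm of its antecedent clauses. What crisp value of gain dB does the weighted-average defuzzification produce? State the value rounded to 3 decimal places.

49.251

R1 (z=56.6): ¬nominal=1−0.49=0.51 → w = 0.51
R2 (z=36.0): quiet=0.36, ¬adequate=1−0.30=0.70; AND[min(a, b)] → w = 0.36
R3 (z=40.0): nominal=0.49, adequate=0.30; AND[min(a, b)] → w = 0.30
R4 (z=57.0): tight=0.83, ¬loud=1−0.51=0.49; AND[min(a, b)] → w = 0.49
Weighted average = (0.51·56.6 + 0.36·36.0 + 0.30·40.0 + 0.49·57.0) / (0.51 + 0.36 + 0.30 + 0.49)
  = 81.7560 / 1.6600 = 49.251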